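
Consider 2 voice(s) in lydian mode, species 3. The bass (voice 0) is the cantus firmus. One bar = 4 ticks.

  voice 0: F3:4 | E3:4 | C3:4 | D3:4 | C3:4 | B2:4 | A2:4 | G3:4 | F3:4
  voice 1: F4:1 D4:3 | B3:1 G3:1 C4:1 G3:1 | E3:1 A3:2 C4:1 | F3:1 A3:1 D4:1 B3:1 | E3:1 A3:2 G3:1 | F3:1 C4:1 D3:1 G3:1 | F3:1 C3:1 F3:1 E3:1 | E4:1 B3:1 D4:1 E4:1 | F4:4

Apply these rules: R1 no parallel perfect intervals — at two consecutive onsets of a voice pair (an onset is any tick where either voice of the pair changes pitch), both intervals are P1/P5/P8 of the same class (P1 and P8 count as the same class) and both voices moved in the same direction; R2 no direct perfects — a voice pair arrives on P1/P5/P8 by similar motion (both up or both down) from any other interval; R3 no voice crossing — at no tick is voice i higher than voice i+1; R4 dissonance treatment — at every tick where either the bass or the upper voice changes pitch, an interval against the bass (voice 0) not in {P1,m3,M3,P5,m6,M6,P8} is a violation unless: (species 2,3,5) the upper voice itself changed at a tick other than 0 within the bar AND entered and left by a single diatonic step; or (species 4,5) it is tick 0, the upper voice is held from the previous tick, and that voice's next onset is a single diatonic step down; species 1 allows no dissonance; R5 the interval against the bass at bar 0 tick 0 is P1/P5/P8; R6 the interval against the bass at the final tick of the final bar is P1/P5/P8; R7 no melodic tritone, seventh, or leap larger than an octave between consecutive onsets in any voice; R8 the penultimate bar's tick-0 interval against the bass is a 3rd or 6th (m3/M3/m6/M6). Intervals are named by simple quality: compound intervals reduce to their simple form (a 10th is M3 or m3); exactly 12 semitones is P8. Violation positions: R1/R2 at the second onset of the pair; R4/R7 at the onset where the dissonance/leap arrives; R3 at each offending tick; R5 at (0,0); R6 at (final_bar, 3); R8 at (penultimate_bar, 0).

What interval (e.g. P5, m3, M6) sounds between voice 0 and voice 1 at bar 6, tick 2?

voice 0=A2 voice 1=F3 -> m6

m6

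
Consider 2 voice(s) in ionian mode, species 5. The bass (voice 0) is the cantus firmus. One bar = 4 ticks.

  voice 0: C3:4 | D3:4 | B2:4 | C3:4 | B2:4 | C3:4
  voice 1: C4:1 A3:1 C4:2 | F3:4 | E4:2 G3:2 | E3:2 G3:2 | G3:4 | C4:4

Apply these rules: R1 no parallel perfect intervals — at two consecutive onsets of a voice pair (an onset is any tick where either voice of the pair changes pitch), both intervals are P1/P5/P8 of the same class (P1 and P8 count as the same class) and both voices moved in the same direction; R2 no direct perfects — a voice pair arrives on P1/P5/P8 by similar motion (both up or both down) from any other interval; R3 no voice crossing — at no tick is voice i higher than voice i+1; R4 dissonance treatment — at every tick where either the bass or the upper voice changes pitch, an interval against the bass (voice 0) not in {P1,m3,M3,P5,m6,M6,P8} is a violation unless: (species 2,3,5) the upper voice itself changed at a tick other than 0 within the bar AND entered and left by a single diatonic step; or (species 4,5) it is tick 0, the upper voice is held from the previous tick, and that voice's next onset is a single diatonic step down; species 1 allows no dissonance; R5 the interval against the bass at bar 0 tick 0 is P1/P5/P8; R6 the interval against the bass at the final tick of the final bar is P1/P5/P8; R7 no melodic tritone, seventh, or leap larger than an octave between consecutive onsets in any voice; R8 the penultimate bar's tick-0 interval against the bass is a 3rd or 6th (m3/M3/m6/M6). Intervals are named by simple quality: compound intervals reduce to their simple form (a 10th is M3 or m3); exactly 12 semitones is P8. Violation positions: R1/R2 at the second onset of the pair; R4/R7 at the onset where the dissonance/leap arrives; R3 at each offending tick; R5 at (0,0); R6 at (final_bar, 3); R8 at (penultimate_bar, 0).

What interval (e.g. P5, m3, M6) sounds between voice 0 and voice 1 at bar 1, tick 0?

voice 0=D3 voice 1=F3 -> m3

m3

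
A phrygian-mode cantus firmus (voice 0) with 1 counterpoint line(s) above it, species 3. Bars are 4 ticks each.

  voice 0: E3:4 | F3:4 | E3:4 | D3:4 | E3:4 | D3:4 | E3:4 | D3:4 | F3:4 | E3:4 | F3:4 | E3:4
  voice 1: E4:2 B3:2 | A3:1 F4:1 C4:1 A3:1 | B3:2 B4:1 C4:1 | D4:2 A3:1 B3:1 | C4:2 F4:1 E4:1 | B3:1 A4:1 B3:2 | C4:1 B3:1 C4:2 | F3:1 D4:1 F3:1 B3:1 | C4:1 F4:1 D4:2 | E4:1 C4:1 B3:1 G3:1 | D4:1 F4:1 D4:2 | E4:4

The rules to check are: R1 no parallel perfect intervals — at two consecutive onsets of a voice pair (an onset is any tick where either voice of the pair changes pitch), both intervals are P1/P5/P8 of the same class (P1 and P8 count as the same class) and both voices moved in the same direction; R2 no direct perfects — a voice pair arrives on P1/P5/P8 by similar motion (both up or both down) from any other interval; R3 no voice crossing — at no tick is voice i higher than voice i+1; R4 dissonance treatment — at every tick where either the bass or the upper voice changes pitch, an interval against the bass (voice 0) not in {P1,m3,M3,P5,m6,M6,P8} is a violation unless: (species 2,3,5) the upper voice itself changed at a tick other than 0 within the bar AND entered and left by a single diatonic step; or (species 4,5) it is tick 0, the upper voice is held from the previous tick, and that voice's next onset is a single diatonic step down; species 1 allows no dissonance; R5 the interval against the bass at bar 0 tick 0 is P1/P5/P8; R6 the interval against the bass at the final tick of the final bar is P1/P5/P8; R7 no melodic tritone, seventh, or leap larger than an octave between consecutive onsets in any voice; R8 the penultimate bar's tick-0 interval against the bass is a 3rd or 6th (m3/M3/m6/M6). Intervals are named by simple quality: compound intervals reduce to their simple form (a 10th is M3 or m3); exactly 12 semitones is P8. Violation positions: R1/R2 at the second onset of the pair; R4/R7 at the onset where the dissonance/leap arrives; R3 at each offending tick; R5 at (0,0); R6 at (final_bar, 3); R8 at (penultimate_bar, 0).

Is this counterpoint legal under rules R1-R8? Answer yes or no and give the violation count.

bar 0: v0=E3 v1=E4 (P8)
bar 1: v0=F3 v1=A3 (M3)
bar 2: v0=E3 v1=B3 (P5)
bar 3: v0=D3 v1=D4 (P8)
bar 4: v0=E3 v1=C4 (m6)
bar 5: v0=D3 v1=B3 (M6)
bar 6: v0=E3 v1=C4 (m6)
bar 7: v0=D3 v1=F3 (m3)
bar 8: v0=F3 v1=C4 (P5)
bar 9: v0=E3 v1=E4 (P8)
bar 10: v0=F3 v1=D4 (M6)
bar 11: v0=E3 v1=E4 (P8)
  R7 @ bar2.3: B4->C4 leap 11st
  R4 @ bar4.2: E3/F4 m2 untreated
  R7 @ bar5.1: B3->A4 leap 10st
  R7 @ bar5.2: A4->B3 leap 10st
  R7 @ bar7.3: F3->B3 leap 6st
  R2 @ bar8.0: D3/B3 M6 -> F3/C4 P5 similar

No (6 violations)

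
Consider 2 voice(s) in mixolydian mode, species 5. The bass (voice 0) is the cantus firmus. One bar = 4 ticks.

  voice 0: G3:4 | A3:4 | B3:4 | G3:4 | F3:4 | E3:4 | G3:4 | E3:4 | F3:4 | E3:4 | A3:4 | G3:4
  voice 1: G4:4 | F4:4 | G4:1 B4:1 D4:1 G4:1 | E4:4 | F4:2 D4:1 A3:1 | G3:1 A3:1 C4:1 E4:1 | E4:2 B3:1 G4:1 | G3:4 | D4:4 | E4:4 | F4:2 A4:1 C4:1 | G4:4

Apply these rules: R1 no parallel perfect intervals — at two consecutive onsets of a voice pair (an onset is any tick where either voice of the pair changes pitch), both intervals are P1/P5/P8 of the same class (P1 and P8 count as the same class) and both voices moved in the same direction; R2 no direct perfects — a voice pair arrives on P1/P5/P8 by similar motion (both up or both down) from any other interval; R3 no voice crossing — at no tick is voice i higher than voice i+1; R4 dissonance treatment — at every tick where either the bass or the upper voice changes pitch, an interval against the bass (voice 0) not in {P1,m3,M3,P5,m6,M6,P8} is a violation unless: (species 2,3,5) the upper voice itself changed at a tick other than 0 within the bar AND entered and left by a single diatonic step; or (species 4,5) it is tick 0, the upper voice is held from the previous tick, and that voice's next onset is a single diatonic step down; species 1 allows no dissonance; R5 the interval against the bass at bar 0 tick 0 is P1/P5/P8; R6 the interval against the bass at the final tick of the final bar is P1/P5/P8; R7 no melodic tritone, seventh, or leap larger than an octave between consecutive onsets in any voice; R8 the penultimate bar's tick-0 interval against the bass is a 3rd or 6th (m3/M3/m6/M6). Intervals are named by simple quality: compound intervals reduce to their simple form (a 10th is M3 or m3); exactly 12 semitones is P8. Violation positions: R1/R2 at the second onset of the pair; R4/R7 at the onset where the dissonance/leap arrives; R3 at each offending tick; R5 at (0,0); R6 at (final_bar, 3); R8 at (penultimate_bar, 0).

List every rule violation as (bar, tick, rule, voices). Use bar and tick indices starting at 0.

(5, 1, R4, (0, 1))

bar 0: v0=G3 v1=G4 downbeat P8
bar 1: v0=A3 v1=F4 downbeat m6
bar 2: v0=B3 v1=G4 downbeat m6
bar 3: v0=G3 v1=E4 downbeat M6
bar 4: v0=F3 v1=F4 downbeat P8
bar 5: v0=E3 v1=G3 downbeat m3
bar 6: v0=G3 v1=E4 downbeat M6
bar 7: v0=E3 v1=G3 downbeat m3
bar 8: v0=F3 v1=D4 downbeat M6
bar 9: v0=E3 v1=E4 downbeat P8
bar 10: v0=A3 v1=F4 downbeat m6
bar 11: v0=G3 v1=G4 downbeat P8
  -> R4 @ bar 5 tick 1 v(0, 1): E3/A3 P4 untreated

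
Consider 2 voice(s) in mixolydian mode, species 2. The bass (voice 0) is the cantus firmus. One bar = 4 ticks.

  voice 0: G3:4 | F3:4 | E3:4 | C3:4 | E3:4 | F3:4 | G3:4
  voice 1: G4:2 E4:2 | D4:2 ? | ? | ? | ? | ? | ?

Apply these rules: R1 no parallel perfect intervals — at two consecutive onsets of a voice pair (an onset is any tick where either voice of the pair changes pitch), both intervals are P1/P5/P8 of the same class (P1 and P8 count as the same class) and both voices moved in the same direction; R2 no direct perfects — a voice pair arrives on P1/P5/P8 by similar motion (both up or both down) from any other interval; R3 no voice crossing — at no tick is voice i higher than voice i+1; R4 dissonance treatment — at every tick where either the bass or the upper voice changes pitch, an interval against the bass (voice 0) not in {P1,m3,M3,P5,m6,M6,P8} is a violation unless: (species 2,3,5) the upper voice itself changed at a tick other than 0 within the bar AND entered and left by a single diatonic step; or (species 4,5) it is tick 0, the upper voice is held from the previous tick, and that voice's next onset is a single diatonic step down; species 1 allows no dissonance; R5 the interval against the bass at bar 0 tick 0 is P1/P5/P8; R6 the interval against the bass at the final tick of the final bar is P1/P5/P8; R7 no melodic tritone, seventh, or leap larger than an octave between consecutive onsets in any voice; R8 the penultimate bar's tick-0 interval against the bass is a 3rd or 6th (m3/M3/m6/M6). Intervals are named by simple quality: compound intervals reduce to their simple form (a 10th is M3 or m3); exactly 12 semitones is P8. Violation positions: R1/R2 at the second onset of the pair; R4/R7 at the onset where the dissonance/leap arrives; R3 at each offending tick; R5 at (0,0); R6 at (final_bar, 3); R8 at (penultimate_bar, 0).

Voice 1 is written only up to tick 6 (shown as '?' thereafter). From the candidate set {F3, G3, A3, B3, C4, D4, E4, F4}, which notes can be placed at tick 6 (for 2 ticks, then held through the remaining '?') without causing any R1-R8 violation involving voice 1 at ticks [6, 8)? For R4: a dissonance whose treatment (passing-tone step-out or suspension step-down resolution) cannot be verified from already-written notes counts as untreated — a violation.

{A3, C4, D4, F3, F4}

F3: legal
G3: violates R4
A3: legal
B3: violates R4
C4: legal
D4: legal
E4: violates R4
F4: legal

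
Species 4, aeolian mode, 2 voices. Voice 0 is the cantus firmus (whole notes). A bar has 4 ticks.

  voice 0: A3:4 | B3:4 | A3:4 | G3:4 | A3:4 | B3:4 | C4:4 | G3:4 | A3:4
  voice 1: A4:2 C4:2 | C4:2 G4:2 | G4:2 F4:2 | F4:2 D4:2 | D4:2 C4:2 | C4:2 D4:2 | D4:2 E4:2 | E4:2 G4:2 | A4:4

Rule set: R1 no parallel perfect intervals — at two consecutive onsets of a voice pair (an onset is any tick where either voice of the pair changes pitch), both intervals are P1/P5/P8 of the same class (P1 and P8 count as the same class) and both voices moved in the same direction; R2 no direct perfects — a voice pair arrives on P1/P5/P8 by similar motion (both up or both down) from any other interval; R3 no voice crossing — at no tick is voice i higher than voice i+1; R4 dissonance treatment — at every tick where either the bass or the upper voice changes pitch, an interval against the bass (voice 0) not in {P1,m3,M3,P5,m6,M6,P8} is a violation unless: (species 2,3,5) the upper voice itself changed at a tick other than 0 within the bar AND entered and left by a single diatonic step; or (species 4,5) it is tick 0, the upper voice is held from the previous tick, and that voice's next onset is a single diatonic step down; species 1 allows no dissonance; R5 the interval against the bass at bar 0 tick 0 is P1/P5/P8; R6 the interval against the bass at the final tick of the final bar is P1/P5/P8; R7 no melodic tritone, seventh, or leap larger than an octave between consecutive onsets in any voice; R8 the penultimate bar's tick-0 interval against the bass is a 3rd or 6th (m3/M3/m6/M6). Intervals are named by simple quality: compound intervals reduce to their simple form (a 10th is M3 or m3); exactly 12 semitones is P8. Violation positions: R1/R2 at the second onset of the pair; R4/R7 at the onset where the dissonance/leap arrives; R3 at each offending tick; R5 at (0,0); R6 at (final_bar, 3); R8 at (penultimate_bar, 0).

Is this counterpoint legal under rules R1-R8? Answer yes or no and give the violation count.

bar 0: v0=A3 v1=A4 (P8)
bar 1: v0=B3 v1=C4 (m2)
bar 2: v0=A3 v1=G4 (m7)
bar 3: v0=G3 v1=F4 (m7)
bar 4: v0=A3 v1=D4 (P4)
bar 5: v0=B3 v1=C4 (m2)
bar 6: v0=C4 v1=D4 (M2)
bar 7: v0=G3 v1=E4 (M6)
bar 8: v0=A3 v1=A4 (P8)
  R4 @ bar1.0: B3/C4 m2 untreated
  R4 @ bar3.0: G3/F4 m7 untreated
  R4 @ bar5.0: B3/C4 m2 untreated
  R4 @ bar6.0: C4/D4 M2 untreated
  R1 @ bar8.0: G3/G4 P8 -> A3/A4 P8 similar

No (5 violations)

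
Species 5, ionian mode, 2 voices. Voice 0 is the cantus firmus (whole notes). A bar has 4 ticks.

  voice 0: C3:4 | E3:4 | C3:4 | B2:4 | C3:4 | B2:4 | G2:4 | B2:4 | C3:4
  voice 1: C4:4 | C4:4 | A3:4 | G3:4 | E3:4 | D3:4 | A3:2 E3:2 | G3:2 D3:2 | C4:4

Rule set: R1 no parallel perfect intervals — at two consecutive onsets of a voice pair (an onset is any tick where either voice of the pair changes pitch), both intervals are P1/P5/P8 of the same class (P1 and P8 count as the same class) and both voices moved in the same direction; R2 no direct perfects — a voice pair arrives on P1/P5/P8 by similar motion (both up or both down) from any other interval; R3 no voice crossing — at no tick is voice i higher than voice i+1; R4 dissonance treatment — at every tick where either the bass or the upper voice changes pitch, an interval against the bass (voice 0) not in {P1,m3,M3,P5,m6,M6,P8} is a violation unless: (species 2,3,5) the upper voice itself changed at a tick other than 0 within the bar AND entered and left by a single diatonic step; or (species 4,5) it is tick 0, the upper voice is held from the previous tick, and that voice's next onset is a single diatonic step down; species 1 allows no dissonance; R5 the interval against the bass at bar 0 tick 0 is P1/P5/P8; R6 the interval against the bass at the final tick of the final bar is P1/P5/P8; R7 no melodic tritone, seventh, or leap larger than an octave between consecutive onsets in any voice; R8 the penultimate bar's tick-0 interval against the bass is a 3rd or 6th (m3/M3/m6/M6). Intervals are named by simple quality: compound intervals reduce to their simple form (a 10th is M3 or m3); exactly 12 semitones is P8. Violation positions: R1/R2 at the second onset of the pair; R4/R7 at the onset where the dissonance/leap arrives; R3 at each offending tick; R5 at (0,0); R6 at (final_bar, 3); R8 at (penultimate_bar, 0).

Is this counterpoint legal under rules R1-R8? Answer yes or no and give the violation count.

No (3 violations)

bar 0: v0=C3 v1=C4 (P8)
bar 1: v0=E3 v1=C4 (m6)
bar 2: v0=C3 v1=A3 (M6)
bar 3: v0=B2 v1=G3 (m6)
bar 4: v0=C3 v1=E3 (M3)
bar 5: v0=B2 v1=D3 (m3)
bar 6: v0=G2 v1=A3 (M2)
bar 7: v0=B2 v1=G3 (m6)
bar 8: v0=C3 v1=C4 (P8)
  R4 @ bar6.0: G2/A3 M2 untreated
  R2 @ bar8.0: B2/D3 m3 -> C3/C4 P8 similar
  R7 @ bar8.0: D3->C4 leap 10st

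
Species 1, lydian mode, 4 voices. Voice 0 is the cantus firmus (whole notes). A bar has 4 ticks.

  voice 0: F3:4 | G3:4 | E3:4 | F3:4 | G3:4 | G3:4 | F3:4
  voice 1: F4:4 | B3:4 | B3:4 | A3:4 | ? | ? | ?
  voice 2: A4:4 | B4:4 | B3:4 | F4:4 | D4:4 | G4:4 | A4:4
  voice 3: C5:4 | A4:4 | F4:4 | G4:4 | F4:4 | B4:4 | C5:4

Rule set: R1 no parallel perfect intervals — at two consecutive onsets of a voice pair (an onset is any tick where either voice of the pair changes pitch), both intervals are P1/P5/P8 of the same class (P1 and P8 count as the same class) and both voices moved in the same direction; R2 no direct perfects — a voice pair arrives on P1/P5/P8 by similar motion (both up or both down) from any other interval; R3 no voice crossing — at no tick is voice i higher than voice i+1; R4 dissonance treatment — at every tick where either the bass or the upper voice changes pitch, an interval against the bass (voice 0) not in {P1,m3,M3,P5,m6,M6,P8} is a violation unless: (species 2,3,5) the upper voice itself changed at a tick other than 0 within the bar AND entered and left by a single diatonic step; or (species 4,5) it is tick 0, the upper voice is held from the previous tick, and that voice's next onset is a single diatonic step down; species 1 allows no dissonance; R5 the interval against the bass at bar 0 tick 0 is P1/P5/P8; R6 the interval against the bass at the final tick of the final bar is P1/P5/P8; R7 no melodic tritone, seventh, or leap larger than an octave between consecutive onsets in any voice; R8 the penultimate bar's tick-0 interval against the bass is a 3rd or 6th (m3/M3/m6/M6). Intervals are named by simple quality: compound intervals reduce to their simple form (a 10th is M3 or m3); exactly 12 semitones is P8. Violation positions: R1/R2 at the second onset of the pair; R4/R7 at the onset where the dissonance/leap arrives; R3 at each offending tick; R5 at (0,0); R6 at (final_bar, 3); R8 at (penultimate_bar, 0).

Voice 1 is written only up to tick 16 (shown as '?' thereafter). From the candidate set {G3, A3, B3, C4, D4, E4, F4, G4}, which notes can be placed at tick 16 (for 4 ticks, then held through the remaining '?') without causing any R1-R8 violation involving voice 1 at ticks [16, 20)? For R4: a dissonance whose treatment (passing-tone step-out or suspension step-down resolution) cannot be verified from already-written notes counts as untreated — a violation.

{B3}

G3: violates R2
A3: violates R4
B3: legal
C4: violates R4
D4: violates R2
E4: violates R3
F4: violates R3,R4
G4: violates R2,R3,R7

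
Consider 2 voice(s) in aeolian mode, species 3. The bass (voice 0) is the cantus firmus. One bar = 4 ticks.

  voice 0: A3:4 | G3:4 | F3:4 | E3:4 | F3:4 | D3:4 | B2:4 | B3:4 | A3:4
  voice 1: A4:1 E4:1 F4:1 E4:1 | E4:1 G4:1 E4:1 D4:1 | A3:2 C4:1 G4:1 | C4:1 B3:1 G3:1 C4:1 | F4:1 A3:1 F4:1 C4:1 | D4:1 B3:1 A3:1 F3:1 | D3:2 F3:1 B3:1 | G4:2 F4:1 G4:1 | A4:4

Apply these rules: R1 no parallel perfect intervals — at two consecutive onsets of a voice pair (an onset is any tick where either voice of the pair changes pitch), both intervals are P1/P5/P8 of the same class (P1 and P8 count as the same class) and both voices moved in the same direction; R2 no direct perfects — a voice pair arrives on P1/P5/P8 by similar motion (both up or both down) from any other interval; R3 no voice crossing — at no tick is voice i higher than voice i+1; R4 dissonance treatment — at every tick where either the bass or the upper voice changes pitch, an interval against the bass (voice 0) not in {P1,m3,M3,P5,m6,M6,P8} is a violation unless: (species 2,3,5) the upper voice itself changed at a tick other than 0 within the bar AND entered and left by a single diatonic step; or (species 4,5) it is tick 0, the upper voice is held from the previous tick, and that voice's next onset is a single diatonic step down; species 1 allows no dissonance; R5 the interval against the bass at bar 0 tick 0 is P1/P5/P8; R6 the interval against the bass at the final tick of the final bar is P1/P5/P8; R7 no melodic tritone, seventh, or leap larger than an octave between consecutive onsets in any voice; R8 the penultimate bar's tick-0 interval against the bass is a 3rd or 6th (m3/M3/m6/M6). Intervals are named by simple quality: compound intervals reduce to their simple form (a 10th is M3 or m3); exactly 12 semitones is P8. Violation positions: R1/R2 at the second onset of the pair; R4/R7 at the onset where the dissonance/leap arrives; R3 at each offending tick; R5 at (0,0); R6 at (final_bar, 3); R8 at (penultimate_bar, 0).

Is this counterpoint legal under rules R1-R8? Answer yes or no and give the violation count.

bar 0: v0=A3 v1=A4 (P8)
bar 1: v0=G3 v1=E4 (M6)
bar 2: v0=F3 v1=A3 (M3)
bar 3: v0=E3 v1=C4 (m6)
bar 4: v0=F3 v1=F4 (P8)
bar 5: v0=D3 v1=D4 (P8)
bar 6: v0=B2 v1=D3 (m3)
bar 7: v0=B3 v1=G4 (m6)
bar 8: v0=A3 v1=A4 (P8)
  R4 @ bar2.3: F3/G4 M2 untreated
  R2 @ bar4.0: E3/C4 m6 -> F3/F4 P8 similar
  R4 @ bar6.2: B2/F3 TT untreated
  R7 @ bar6.3: F3->B3 leap 6st

No (4 violations)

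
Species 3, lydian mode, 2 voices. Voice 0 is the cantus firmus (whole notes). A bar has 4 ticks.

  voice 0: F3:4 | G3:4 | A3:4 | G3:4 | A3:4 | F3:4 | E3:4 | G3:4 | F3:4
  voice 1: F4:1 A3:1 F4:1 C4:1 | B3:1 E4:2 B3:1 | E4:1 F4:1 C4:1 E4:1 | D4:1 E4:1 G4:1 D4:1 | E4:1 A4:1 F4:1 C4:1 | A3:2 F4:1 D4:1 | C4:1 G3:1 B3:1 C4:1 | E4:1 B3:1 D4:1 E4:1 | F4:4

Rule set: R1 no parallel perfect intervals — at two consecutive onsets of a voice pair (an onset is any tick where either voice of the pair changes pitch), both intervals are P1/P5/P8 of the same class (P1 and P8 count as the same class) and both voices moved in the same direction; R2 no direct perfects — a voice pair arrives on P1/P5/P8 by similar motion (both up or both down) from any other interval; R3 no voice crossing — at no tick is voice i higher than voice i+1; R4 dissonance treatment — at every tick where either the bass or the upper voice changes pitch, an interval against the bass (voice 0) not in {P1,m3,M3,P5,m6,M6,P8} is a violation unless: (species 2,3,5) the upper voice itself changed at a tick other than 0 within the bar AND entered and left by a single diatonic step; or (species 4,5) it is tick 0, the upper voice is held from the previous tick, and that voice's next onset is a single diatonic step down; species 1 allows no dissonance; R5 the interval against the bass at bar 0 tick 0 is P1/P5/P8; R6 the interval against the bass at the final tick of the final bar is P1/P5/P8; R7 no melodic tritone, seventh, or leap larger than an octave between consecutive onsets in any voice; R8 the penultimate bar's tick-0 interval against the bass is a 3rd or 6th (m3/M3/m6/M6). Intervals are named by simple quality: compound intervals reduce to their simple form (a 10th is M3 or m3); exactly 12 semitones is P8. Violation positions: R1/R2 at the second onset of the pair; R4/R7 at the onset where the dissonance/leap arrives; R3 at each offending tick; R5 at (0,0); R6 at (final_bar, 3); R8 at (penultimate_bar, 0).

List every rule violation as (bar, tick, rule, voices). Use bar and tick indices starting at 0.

bar 0: v0=F3 v1=F4 downbeat P8
bar 1: v0=G3 v1=B3 downbeat M3
bar 2: v0=A3 v1=E4 downbeat P5
bar 3: v0=G3 v1=D4 downbeat P5
bar 4: v0=A3 v1=E4 downbeat P5
bar 5: v0=F3 v1=A3 downbeat M3
bar 6: v0=E3 v1=C4 downbeat m6
bar 7: v0=G3 v1=E4 downbeat M6
bar 8: v0=F3 v1=F4 downbeat P8
  -> R2 @ bar 2 tick 0 v(0, 1): G3/B3 M3 -> A3/E4 P5 similar
  -> R1 @ bar 3 tick 0 v(0, 1): A3/E4 P5 -> G3/D4 P5 similar
  -> R1 @ bar 4 tick 0 v(0, 1): G3/D4 P5 -> A3/E4 P5 similar

(2, 0, R2, (0, 1))
(3, 0, R1, (0, 1))
(4, 0, R1, (0, 1))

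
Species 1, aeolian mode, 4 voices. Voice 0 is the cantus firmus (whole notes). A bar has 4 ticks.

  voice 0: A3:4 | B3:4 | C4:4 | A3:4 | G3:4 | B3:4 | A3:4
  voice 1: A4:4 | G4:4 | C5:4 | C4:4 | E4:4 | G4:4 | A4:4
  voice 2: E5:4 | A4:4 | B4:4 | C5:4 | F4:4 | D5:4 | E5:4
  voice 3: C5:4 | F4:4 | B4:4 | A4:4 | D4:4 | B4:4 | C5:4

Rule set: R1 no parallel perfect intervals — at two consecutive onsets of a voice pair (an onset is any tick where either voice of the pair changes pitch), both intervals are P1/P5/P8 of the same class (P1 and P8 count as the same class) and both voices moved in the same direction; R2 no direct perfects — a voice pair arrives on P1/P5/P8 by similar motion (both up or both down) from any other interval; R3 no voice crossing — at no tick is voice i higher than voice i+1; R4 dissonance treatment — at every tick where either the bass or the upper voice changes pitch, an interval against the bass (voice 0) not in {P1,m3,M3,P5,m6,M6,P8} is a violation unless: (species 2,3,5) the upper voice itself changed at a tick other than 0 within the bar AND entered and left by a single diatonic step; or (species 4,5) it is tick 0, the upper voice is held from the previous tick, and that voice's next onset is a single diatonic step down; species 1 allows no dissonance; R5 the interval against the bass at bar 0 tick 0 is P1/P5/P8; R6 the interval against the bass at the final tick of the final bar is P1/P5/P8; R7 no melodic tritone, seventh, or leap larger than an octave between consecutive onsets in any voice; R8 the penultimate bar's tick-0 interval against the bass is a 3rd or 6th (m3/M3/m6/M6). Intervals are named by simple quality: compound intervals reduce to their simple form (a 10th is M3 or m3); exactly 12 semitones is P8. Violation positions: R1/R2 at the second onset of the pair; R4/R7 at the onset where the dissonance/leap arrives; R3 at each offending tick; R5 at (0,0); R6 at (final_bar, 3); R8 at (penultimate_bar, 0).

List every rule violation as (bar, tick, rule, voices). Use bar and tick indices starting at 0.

bar 0: v0=A3 v1=A4 v2=E5 v3=C5 downbeat m3
bar 1: v0=B3 v1=G4 v2=A4 v3=F4 downbeat TT
bar 2: v0=C4 v1=C5 v2=B4 v3=B4 downbeat M7
bar 3: v0=A3 v1=C4 v2=C5 v3=A4 downbeat P8
bar 4: v0=G3 v1=E4 v2=F4 v3=D4 downbeat P5
bar 5: v0=B3 v1=G4 v2=D5 v3=B4 downbeat P8
bar 6: v0=A3 v1=A4 v2=E5 v3=C5 downbeat m3
  -> R3 @ bar 0 tick 0 v(2, 3): E5 above C5
  -> R5 @ bar 0 tick 0 v(0, 3): opens on m3
  -> R3 @ bar 0 tick 1 v(2, 3): E5 above C5
  -> R3 @ bar 0 tick 2 v(2, 3): E5 above C5
  -> R3 @ bar 0 tick 3 v(2, 3): E5 above C5
  -> R3 @ bar 1 tick 0 v(2, 3): A4 above F4
  -> R4 @ bar 1 tick 0 v(0, 2): B3/A4 m7 untreated
  -> R4 @ bar 1 tick 0 v(0, 3): B3/F4 TT untreated
  -> R3 @ bar 1 tick 1 v(2, 3): A4 above F4
  -> R3 @ bar 1 tick 2 v(2, 3): A4 above F4
  -> R3 @ bar 1 tick 3 v(2, 3): A4 above F4
  -> R2 @ bar 2 tick 0 v(0, 1): B3/G4 m6 -> C4/C5 P8 similar
  -> R2 @ bar 2 tick 0 v(2, 3): A4/F4 M3 -> B4/B4 P1 similar
  -> R3 @ bar 2 tick 0 v(1, 2): C5 above B4
  -> R4 @ bar 2 tick 0 v(0, 2): C4/B4 M7 untreated
  -> R4 @ bar 2 tick 0 v(0, 3): C4/B4 M7 untreated
  -> R7 @ bar 2 tick 0 v(3,): F4->B4 leap 6st
  -> R3 @ bar 2 tick 1 v(1, 2): C5 above B4
  -> R3 @ bar 2 tick 2 v(1, 2): C5 above B4
  -> R3 @ bar 2 tick 3 v(1, 2): C5 above B4
  -> R2 @ bar 3 tick 0 v(0, 3): C4/B4 M7 -> A3/A4 P8 similar
  -> R3 @ bar 3 tick 0 v(2, 3): C5 above A4
  -> R3 @ bar 3 tick 1 v(2, 3): C5 above A4
  -> R3 @ bar 3 tick 2 v(2, 3): C5 above A4
  -> R3 @ bar 3 tick 3 v(2, 3): C5 above A4
  -> R2 @ bar 4 tick 0 v(0, 3): A3/A4 P8 -> G3/D4 P5 similar
  -> R3 @ bar 4 tick 0 v(2, 3): F4 above D4
  -> R4 @ bar 4 tick 0 v(0, 2): G3/F4 m7 untreated
  -> R3 @ bar 4 tick 1 v(2, 3): F4 above D4
  -> R3 @ bar 4 tick 2 v(2, 3): F4 above D4
  -> R3 @ bar 4 tick 3 v(2, 3): F4 above D4
  -> R2 @ bar 5 tick 0 v(0, 3): G3/D4 P5 -> B3/B4 P8 similar
  -> R2 @ bar 5 tick 0 v(1, 2): E4/F4 m2 -> G4/D5 P5 similar
  -> R3 @ bar 5 tick 0 v(2, 3): D5 above B4
  -> R8 @ bar 5 tick 0 v(0, 3): penult P8 not 3rd/6th
  -> R3 @ bar 5 tick 1 v(2, 3): D5 above B4
  -> R3 @ bar 5 tick 2 v(2, 3): D5 above B4
  -> R3 @ bar 5 tick 3 v(2, 3): D5 above B4
  -> R1 @ bar 6 tick 0 v(1, 2): G4/D5 P5 -> A4/E5 P5 similar
  -> R3 @ bar 6 tick 0 v(2, 3): E5 above C5
  -> R3 @ bar 6 tick 1 v(2, 3): E5 above C5
  -> R3 @ bar 6 tick 2 v(2, 3): E5 above C5
  -> R3 @ bar 6 tick 3 v(2, 3): E5 above C5
  -> R6 @ bar 6 tick 3 v(0, 3): closes on m3

(0, 0, R3, (2, 3))
(0, 0, R5, (0, 3))
(0, 1, R3, (2, 3))
(0, 2, R3, (2, 3))
(0, 3, R3, (2, 3))
(1, 0, R3, (2, 3))
(1, 0, R4, (0, 2))
(1, 0, R4, (0, 3))
(1, 1, R3, (2, 3))
(1, 2, R3, (2, 3))
(1, 3, R3, (2, 3))
(2, 0, R2, (0, 1))
(2, 0, R2, (2, 3))
(2, 0, R3, (1, 2))
(2, 0, R4, (0, 2))
(2, 0, R4, (0, 3))
(2, 0, R7, (3,))
(2, 1, R3, (1, 2))
(2, 2, R3, (1, 2))
(2, 3, R3, (1, 2))
(3, 0, R2, (0, 3))
(3, 0, R3, (2, 3))
(3, 1, R3, (2, 3))
(3, 2, R3, (2, 3))
(3, 3, R3, (2, 3))
(4, 0, R2, (0, 3))
(4, 0, R3, (2, 3))
(4, 0, R4, (0, 2))
(4, 1, R3, (2, 3))
(4, 2, R3, (2, 3))
(4, 3, R3, (2, 3))
(5, 0, R2, (0, 3))
(5, 0, R2, (1, 2))
(5, 0, R3, (2, 3))
(5, 0, R8, (0, 3))
(5, 1, R3, (2, 3))
(5, 2, R3, (2, 3))
(5, 3, R3, (2, 3))
(6, 0, R1, (1, 2))
(6, 0, R3, (2, 3))
(6, 1, R3, (2, 3))
(6, 2, R3, (2, 3))
(6, 3, R3, (2, 3))
(6, 3, R6, (0, 3))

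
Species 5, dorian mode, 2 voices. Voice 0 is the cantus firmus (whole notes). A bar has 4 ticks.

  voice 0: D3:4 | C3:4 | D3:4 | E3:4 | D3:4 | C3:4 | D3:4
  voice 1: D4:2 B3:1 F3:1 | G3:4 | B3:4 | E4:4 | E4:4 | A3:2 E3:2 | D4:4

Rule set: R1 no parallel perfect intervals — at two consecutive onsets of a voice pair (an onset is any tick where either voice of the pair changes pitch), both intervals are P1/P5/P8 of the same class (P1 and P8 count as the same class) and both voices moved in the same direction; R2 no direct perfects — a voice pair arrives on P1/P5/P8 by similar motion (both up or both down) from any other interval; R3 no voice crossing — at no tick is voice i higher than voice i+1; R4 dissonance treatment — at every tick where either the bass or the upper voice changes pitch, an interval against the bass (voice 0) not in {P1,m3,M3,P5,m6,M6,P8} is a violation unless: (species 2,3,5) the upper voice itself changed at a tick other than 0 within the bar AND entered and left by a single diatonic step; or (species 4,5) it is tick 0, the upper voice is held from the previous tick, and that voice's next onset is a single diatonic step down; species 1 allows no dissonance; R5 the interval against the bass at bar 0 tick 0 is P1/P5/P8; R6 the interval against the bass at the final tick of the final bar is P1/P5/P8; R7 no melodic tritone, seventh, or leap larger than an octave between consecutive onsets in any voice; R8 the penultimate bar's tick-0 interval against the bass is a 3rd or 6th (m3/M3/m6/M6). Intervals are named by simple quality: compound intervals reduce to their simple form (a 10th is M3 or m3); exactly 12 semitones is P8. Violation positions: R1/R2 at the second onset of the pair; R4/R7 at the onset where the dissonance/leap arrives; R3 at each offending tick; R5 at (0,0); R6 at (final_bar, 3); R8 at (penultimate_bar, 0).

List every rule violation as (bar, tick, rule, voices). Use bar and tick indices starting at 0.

bar 0: v0=D3 v1=D4 downbeat P8
bar 1: v0=C3 v1=G3 downbeat P5
bar 2: v0=D3 v1=B3 downbeat M6
bar 3: v0=E3 v1=E4 downbeat P8
bar 4: v0=D3 v1=E4 downbeat M2
bar 5: v0=C3 v1=A3 downbeat M6
bar 6: v0=D3 v1=D4 downbeat P8
  -> R7 @ bar 0 tick 3 v(1,): B3->F3 leap 6st
  -> R2 @ bar 3 tick 0 v(0, 1): D3/B3 M6 -> E3/E4 P8 similar
  -> R4 @ bar 4 tick 0 v(0, 1): D3/E4 M2 untreated
  -> R2 @ bar 6 tick 0 v(0, 1): C3/E3 M3 -> D3/D4 P8 similar
  -> R7 @ bar 6 tick 0 v(1,): E3->D4 leap 10st

(0, 3, R7, (1,))
(3, 0, R2, (0, 1))
(4, 0, R4, (0, 1))
(6, 0, R2, (0, 1))
(6, 0, R7, (1,))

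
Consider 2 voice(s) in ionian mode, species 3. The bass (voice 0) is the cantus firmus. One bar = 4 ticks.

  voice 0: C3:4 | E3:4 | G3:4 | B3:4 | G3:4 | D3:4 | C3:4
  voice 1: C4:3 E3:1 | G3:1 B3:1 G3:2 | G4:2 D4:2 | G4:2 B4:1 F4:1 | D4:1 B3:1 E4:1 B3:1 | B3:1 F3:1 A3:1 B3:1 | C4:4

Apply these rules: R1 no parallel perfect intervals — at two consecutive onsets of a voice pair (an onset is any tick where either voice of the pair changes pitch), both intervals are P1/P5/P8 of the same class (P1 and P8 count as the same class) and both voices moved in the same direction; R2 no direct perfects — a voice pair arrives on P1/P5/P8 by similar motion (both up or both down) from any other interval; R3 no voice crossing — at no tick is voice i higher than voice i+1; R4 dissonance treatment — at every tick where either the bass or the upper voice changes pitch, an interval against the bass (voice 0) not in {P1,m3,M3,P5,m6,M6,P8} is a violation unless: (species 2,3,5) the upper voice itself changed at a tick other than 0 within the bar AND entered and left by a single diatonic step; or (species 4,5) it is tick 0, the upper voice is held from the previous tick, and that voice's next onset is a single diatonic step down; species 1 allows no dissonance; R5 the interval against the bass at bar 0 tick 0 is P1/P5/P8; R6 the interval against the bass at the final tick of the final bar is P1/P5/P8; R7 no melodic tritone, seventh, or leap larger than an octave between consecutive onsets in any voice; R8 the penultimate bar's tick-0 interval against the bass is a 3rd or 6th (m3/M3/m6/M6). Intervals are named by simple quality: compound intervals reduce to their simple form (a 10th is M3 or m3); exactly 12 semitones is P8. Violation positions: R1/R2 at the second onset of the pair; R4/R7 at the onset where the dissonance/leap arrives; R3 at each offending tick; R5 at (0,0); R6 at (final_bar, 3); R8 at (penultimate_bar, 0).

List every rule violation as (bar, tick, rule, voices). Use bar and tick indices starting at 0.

bar 0: v0=C3 v1=C4 downbeat P8
bar 1: v0=E3 v1=G3 downbeat m3
bar 2: v0=G3 v1=G4 downbeat P8
bar 3: v0=B3 v1=G4 downbeat m6
bar 4: v0=G3 v1=D4 downbeat P5
bar 5: v0=D3 v1=B3 downbeat M6
bar 6: v0=C3 v1=C4 downbeat P8
  -> R2 @ bar 2 tick 0 v(0, 1): E3/G3 m3 -> G3/G4 P8 similar
  -> R4 @ bar 3 tick 3 v(0, 1): B3/F4 TT untreated
  -> R7 @ bar 3 tick 3 v(1,): B4->F4 leap 6st
  -> R2 @ bar 4 tick 0 v(0, 1): B3/F4 TT -> G3/D4 P5 similar
  -> R7 @ bar 5 tick 1 v(1,): B3->F3 leap 6st

(2, 0, R2, (0, 1))
(3, 3, R4, (0, 1))
(3, 3, R7, (1,))
(4, 0, R2, (0, 1))
(5, 1, R7, (1,))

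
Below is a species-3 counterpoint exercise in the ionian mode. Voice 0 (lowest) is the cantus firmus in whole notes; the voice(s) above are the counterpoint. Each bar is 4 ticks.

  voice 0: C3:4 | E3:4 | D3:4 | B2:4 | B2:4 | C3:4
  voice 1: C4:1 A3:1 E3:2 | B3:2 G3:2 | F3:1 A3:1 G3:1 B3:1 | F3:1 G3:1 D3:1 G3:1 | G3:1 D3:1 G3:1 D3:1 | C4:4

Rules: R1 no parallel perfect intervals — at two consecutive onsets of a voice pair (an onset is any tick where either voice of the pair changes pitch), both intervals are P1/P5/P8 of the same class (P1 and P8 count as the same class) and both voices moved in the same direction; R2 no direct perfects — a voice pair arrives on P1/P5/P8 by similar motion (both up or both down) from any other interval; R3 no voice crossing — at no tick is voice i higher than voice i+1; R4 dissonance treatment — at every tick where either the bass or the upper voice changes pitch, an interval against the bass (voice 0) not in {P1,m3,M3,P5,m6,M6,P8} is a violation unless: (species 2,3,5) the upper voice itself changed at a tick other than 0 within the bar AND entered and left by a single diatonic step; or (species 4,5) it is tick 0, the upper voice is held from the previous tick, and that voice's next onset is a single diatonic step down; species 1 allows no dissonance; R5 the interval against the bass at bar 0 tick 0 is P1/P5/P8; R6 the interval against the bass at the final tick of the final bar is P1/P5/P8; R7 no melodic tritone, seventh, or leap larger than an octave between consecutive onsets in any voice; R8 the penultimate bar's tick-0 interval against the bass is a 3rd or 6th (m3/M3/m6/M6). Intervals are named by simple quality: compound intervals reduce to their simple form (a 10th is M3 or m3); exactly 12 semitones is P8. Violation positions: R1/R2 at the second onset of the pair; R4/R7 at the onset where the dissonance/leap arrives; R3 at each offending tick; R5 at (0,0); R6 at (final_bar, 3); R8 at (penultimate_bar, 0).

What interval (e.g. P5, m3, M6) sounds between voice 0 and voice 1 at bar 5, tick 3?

voice 0=C3 voice 1=C4 -> P8

P8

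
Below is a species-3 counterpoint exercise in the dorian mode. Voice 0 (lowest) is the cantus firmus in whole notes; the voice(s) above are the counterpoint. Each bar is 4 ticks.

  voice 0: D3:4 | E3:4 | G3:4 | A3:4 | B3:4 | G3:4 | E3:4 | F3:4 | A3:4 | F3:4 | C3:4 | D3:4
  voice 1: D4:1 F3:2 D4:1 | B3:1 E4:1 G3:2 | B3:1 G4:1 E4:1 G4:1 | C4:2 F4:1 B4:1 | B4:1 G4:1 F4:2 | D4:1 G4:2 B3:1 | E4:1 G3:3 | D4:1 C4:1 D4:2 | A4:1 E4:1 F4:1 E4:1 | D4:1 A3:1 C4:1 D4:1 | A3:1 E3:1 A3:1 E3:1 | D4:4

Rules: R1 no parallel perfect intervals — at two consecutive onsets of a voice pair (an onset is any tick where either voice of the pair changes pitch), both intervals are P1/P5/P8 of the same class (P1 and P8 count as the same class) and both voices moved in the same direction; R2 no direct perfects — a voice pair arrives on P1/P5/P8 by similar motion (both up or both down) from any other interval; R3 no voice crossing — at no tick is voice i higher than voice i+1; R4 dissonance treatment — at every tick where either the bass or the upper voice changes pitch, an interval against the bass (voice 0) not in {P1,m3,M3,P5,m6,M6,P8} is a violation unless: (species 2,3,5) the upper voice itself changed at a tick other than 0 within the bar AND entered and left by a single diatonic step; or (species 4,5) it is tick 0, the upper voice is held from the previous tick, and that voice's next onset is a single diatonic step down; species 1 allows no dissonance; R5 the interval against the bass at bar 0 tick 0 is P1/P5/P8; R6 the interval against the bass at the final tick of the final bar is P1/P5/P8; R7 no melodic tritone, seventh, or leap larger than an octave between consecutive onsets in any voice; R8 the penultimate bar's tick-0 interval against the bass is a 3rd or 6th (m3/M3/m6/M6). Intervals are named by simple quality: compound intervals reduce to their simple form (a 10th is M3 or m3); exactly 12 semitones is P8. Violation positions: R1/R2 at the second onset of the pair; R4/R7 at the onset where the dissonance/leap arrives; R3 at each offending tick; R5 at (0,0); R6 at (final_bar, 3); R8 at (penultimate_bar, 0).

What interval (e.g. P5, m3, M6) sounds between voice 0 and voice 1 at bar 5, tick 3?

voice 0=G3 voice 1=B3 -> M3

M3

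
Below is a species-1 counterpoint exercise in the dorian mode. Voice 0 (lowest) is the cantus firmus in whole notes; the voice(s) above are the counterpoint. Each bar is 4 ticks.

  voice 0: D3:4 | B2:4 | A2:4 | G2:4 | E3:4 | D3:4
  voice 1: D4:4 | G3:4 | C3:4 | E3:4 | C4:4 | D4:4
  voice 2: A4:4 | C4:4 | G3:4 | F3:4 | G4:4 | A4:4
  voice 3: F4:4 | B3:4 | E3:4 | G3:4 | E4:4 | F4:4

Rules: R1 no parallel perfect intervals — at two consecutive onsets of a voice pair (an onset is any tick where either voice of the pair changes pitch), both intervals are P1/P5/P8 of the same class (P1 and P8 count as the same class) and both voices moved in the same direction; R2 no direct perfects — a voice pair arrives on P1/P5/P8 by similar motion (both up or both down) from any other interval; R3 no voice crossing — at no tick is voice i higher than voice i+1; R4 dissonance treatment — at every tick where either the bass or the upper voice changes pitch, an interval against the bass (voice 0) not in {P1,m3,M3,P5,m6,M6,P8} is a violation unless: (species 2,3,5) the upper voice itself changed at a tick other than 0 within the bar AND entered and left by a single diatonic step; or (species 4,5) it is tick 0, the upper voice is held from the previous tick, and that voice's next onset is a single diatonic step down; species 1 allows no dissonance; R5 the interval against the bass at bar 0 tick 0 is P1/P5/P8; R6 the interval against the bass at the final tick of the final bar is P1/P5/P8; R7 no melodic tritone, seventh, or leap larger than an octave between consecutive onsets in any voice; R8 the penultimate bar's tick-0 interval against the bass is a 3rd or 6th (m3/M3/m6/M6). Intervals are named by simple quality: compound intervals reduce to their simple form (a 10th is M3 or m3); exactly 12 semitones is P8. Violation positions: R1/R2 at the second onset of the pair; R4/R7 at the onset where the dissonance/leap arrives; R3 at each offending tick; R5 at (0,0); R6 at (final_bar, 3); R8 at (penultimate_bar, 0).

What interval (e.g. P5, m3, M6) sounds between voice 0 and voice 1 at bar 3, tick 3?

voice 0=G2 voice 1=E3 -> M6

M6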